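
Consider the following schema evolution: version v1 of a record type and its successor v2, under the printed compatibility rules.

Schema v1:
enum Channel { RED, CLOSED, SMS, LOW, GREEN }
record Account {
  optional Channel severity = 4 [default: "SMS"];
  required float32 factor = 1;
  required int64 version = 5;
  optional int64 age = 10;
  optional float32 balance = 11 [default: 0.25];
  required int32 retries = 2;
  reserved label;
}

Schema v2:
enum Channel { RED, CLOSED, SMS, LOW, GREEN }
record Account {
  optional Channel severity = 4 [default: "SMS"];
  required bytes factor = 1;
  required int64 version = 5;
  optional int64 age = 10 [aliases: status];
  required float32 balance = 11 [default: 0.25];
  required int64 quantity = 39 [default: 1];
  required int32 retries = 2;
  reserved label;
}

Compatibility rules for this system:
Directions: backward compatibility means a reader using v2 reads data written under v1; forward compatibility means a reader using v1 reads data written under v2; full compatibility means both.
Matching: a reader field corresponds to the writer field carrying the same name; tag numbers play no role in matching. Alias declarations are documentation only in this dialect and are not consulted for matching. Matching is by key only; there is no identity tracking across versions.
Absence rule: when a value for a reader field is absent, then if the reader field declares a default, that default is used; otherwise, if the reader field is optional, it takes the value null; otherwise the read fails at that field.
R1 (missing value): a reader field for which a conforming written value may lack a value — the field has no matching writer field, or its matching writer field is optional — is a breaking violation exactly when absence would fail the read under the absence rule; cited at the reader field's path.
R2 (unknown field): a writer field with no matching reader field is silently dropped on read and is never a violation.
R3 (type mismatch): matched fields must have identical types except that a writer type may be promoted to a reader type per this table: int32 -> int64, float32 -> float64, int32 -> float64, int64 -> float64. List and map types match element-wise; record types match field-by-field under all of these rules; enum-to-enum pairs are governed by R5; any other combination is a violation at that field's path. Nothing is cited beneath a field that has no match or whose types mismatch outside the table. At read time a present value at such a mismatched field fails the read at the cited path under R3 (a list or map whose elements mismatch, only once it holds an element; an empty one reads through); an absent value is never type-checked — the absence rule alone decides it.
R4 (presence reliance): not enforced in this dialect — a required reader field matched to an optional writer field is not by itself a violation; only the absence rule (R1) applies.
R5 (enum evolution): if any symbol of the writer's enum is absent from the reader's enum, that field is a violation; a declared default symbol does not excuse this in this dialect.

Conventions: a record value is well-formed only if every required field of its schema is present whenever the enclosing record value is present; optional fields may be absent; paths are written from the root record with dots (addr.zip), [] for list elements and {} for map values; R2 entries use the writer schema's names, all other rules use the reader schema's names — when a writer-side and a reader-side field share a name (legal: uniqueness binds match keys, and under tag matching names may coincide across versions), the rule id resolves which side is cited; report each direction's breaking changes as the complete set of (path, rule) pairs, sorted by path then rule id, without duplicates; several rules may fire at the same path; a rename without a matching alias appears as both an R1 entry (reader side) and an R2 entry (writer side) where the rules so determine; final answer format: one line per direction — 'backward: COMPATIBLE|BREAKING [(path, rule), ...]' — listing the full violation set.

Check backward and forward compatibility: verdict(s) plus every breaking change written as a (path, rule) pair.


in Account below, arrows point writer -> reader
backward for Account (reader v2, writer v1):
  writer optional, Channel -> Channel: reader severity maps from writer severity
  writer required, float32 -> bytes: reader factor maps from writer factor
  writer required, int64 -> int64: reader version maps from writer version
  writer optional, int64 -> int64: reader age maps from writer age
  writer optional, float32 -> float32: reader balance maps from writer balance
  no writer field matches reader quantity
  writer required, int32 -> int32: reader retries maps from writer retries
  violation R3 at factor
  => backward: BREAKING (1)
forward for Account (reader v1, writer v2):
  writer optional, Channel -> Channel: reader severity maps from writer severity
  writer required, bytes -> float32: reader factor maps from writer factor
  writer required, int64 -> int64: reader version maps from writer version
  writer optional, int64 -> int64: reader age maps from writer age
  writer required, float32 -> float32: reader balance maps from writer balance
  writer required, int32 -> int32: reader retries maps from writer retries
  writer quantity: unknown to reader
  violation R3 at factor
  => forward: BREAKING (1)

backward: BREAKING [(factor, R3)]; forward: BREAKING [(factor, R3)]


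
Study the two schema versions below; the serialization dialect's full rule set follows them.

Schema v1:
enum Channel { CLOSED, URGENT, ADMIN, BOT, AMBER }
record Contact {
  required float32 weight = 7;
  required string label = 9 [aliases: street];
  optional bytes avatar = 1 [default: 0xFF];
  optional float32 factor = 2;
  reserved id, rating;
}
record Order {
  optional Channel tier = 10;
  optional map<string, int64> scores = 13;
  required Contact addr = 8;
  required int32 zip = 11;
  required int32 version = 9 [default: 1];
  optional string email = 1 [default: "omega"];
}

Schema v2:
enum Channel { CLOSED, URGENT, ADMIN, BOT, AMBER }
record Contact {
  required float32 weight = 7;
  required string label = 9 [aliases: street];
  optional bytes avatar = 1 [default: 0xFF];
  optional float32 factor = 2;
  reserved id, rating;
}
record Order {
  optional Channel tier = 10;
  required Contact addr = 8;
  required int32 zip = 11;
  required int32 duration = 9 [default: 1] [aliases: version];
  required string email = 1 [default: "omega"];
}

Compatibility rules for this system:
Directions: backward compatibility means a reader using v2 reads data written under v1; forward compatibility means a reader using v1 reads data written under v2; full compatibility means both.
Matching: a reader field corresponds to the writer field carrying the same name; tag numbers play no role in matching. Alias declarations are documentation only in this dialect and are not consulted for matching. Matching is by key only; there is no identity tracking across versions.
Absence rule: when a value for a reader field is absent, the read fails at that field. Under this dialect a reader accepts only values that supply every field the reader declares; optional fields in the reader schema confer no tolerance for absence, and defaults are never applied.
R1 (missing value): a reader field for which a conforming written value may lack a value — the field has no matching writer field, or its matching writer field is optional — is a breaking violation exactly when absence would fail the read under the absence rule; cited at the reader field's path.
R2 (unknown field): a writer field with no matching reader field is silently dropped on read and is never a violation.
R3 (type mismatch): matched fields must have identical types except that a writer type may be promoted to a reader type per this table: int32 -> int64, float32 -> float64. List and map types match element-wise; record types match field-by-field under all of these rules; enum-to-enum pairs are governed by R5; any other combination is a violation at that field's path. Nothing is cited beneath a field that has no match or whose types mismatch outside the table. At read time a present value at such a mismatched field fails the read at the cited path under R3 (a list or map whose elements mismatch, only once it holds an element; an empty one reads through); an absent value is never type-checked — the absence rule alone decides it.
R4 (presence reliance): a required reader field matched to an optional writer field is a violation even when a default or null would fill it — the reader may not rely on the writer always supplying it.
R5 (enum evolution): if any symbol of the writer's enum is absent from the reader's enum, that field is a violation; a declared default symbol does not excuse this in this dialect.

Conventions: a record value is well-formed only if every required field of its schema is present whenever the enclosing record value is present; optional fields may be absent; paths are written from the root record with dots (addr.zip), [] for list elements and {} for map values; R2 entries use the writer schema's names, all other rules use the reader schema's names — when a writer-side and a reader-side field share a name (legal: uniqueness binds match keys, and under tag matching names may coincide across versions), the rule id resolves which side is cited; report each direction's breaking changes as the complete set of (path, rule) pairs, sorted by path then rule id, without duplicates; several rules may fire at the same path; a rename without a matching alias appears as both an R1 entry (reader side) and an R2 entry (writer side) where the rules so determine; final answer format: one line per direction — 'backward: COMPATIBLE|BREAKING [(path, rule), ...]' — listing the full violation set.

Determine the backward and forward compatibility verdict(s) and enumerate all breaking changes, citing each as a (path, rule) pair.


backward: BREAKING [(addr.avatar, R1), (addr.factor, R1), (duration, R1), (email, R1), (email, R4), (tier, R1)]; forward: BREAKING [(addr.avatar, R1), (addr.factor, R1), (scores, R1), (tier, R1), (version, R1)]

in Order below, arrows point writer -> reader
backward for Order (reader v2, writer v1):
  Channel -> Channel, writer optional: tier aligns to tier
  Contact -> Contact, writer required: addr aligns to addr
  int32 -> int32, writer required: zip aligns to zip
  duration: no writer-side match
  string -> string, writer optional: email aligns to email
  writer field scores has no reader counterpart
  writer field version has no reader counterpart
  float32 -> float32, writer required: addr.weight aligns to addr.weight
  string -> string, writer required: addr.label aligns to addr.label
  bytes -> bytes, writer optional: addr.avatar aligns to addr.avatar
  float32 -> float32, writer optional: addr.factor aligns to addr.factor
  breaking: (addr.avatar, R1)
  breaking: (addr.factor, R1)
  breaking: (duration, R1)
  breaking: (email, R1)
  breaking: (email, R4)
  breaking: (tier, R1)
  backward on Order therefore BREAKING (6)
forward for Order (reader v1, writer v2):
  Channel -> Channel, writer optional: tier aligns to tier
  scores: no writer-side match
  Contact -> Contact, writer required: addr aligns to addr
  int32 -> int32, writer required: zip aligns to zip
  version: no writer-side match
  string -> string, writer required: email aligns to email
  writer field duration has no reader counterpart
  float32 -> float32, writer required: addr.weight aligns to addr.weight
  string -> string, writer required: addr.label aligns to addr.label
  bytes -> bytes, writer optional: addr.avatar aligns to addr.avatar
  float32 -> float32, writer optional: addr.factor aligns to addr.factor
  breaking: (addr.avatar, R1)
  breaking: (addr.factor, R1)
  breaking: (scores, R1)
  breaking: (tier, R1)
  breaking: (version, R1)
  forward on Order therefore BREAKING (5)


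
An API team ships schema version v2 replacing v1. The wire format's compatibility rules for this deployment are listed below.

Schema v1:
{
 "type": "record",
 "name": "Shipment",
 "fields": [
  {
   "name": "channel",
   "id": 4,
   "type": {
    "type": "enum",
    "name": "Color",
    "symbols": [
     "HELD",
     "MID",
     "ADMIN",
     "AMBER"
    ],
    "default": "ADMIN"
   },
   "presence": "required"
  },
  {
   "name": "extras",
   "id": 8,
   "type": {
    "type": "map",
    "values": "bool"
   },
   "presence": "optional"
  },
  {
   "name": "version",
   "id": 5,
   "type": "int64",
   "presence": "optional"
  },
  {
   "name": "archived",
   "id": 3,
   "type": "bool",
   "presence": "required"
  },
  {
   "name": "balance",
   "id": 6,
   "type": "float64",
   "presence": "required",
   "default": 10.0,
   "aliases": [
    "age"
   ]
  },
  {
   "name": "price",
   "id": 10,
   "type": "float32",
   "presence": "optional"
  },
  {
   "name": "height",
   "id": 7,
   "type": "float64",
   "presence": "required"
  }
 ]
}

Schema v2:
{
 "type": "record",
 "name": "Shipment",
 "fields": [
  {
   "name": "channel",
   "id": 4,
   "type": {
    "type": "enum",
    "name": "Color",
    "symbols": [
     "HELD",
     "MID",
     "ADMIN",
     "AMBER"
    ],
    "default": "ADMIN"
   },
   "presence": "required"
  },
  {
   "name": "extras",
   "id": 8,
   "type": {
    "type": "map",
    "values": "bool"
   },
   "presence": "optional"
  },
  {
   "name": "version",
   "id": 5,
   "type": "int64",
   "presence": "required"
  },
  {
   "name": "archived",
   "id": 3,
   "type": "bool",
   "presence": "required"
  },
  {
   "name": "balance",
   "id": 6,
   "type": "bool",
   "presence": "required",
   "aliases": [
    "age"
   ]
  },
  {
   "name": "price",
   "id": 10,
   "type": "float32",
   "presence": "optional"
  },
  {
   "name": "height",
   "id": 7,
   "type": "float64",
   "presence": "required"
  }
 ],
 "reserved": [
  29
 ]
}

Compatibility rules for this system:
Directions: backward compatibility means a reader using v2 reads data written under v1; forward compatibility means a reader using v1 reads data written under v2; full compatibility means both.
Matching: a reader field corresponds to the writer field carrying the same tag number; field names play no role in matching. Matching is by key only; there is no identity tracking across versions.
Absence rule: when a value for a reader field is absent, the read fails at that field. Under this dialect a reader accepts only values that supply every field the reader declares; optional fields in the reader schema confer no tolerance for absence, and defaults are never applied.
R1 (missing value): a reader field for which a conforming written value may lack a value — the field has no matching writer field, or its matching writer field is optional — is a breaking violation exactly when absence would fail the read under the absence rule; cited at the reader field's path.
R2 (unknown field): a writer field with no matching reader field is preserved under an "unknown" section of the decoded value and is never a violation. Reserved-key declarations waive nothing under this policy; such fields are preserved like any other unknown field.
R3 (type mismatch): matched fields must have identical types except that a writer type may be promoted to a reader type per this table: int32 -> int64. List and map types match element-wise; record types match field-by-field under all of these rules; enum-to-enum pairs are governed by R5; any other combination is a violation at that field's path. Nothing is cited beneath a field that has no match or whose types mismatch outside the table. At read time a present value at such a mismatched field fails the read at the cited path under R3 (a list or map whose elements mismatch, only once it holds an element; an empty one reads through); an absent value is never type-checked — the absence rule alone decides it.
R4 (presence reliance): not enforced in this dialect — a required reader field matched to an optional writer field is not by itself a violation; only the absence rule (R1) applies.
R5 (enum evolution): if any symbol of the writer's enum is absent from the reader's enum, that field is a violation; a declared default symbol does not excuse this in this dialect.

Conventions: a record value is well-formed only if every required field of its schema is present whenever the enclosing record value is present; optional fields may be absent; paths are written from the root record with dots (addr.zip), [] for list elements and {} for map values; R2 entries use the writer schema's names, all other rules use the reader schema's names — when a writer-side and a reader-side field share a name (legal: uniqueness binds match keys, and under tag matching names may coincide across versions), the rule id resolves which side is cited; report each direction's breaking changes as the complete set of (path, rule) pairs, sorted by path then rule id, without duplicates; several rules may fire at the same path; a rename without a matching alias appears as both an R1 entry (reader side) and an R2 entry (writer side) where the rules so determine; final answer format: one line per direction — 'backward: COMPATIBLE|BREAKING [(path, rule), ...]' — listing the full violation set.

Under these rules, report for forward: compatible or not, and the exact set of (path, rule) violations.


arrows below run writer -> reader for Shipment
checking forward for Shipment: reader v1 against writer v2:
  channel <- channel (Color -> Color, writer required)
  extras <- extras (map<string, bool> -> map<string, bool>, writer optional)
  version <- version (int64 -> int64, writer required)
  archived <- archived (bool -> bool, writer required)
  balance <- balance (bool -> float64, writer required)
  price <- price (float32 -> float32, writer optional)
  height <- height (float64 -> float64, writer required)
  rule R3 violated at balance
  rule R1 violated at extras
  rule R1 violated at price
  => forward verdict for Shipment: BREAKING, 3 violation(s)

forward: BREAKING [(balance, R3), (extras, R1), (price, R1)]


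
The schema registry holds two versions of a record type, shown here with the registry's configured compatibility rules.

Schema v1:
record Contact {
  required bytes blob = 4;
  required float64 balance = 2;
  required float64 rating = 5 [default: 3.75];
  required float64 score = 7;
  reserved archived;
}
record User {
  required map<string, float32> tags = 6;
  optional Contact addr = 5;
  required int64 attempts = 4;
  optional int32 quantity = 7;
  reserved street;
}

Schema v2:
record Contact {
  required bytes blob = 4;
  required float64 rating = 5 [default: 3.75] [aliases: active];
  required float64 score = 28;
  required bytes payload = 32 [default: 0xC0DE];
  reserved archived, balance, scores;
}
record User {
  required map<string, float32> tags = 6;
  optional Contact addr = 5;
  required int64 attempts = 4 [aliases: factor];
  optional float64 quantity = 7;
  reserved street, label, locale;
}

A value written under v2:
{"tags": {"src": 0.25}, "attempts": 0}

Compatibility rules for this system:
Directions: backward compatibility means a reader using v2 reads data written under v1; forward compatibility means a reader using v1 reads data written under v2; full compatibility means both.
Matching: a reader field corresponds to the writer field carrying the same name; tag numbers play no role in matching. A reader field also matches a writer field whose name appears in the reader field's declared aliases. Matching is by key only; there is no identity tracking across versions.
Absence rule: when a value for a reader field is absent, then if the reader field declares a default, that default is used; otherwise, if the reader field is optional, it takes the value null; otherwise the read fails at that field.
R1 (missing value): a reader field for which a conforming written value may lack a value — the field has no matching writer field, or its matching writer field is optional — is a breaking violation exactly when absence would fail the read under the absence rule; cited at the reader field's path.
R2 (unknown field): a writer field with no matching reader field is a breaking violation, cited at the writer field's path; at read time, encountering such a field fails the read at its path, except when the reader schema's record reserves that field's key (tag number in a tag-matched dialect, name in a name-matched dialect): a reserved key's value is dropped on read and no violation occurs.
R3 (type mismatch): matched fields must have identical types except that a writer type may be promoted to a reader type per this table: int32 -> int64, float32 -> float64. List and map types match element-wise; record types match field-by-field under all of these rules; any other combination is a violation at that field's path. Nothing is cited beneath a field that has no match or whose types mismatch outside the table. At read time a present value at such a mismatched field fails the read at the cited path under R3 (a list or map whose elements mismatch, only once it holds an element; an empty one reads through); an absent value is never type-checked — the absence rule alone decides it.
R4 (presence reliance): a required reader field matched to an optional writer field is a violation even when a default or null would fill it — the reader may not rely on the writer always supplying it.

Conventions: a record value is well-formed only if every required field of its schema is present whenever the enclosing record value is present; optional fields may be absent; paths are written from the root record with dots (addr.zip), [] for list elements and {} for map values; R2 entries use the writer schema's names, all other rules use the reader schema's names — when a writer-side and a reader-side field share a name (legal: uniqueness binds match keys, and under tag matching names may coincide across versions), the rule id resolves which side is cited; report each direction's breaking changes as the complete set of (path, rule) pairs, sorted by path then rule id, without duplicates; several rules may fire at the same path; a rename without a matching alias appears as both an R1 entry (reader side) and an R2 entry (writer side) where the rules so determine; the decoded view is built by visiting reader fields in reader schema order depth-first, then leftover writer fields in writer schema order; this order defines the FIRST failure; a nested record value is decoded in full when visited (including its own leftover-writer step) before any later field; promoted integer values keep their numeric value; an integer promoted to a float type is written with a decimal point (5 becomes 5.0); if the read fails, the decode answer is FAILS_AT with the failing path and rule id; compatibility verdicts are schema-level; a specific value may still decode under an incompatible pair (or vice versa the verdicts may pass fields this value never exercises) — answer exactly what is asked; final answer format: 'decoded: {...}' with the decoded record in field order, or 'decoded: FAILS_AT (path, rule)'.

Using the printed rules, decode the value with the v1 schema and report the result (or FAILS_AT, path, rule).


decoded: {"tags": {"src": 0.25}, "addr": null, "attempts": 0, "quantity": null}

arrows below run writer -> reader for User
migrating the User value to v1:
  tags := {"src": 0.25}
  addr := null (absent, optional -> null)
  attempts := 0
  quantity := null (absent, optional -> null)
  => decoded: {"tags": {"src": 0.25}, "addr": null, "attempts": 0, "quantity": null}
the rest of the User diff is inert for this question:
  field quantity in record User: type int32 changed to float64 -> affects the rule determinations only; this particular User value decodes identically
  added field payload to record Contact: required bytes, tag 32, default 0xC0DE (in v2 it sits last) -> affects the rule determinations only; this particular User value decodes identically
  field score in record Contact: tag 7 changed to 28 -> fires no rule on User under this dialect and leaves the result unchanged
  removed field balance from record Contact (its key "balance" joins the reserved list) -> affects the rule determinations only; this particular User value decodes identically


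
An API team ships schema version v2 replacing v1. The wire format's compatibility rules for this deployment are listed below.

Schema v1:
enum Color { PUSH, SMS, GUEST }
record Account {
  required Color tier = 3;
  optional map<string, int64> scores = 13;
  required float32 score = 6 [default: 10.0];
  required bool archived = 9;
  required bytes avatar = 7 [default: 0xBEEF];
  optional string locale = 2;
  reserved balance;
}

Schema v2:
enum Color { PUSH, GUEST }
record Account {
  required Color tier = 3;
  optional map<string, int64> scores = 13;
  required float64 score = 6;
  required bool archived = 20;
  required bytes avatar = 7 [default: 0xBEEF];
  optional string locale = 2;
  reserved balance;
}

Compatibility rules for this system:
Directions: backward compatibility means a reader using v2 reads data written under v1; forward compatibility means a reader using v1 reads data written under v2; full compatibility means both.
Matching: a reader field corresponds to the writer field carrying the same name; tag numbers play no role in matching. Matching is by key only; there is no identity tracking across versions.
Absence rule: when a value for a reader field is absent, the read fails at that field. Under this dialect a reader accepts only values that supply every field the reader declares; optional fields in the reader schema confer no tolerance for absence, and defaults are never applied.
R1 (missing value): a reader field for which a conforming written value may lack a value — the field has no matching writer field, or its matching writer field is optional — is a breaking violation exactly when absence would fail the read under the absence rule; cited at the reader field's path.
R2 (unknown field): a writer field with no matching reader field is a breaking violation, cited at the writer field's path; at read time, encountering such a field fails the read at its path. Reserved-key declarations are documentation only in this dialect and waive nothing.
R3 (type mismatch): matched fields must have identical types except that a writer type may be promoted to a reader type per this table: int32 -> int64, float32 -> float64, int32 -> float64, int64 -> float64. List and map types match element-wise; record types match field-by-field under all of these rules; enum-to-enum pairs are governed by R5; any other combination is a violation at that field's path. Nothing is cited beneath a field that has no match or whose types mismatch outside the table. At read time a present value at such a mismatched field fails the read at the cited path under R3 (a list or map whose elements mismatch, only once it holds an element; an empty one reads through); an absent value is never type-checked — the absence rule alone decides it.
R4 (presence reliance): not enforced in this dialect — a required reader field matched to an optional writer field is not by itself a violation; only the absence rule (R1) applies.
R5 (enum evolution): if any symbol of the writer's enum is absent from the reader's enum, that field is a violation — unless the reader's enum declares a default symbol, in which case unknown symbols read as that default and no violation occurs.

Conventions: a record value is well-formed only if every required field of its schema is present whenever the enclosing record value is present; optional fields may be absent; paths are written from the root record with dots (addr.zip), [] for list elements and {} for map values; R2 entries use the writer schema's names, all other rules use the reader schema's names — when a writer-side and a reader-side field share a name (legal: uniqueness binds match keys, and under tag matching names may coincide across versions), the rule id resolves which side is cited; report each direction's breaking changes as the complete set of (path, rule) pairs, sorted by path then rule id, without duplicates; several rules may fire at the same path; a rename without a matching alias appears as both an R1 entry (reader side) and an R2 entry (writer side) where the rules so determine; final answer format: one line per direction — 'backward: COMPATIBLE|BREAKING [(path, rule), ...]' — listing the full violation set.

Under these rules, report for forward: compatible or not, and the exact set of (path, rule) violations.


forward: BREAKING [(locale, R1), (score, R3), (scores, R1)]

arrows below run writer -> reader for Account
forward on Account — v1 reading data written by v2:
  writer required, Color -> Color: reader tier maps from writer tier
  writer optional, map<string, int64> -> map<string, int64>: reader scores maps from writer scores
  writer required, float64 -> float32: reader score maps from writer score
  writer required, bool -> bool: reader archived maps from writer archived
  writer required, bytes -> bytes: reader avatar maps from writer avatar
  writer optional, string -> string: reader locale maps from writer locale
  breaking: (locale, R1)
  breaking: (score, R3)
  breaking: (scores, R1)
  => forward: BREAKING (3)
diffs on Account not affecting the asked answer:
  enum Color (field tier in record Account): symbol SMS removed -> fires only in the backward direction of Account, which is not asked here
  field archived in record Account: tag 9 changed to 20 -> no rule fires on it in Account's dialect; the asked verdict holds


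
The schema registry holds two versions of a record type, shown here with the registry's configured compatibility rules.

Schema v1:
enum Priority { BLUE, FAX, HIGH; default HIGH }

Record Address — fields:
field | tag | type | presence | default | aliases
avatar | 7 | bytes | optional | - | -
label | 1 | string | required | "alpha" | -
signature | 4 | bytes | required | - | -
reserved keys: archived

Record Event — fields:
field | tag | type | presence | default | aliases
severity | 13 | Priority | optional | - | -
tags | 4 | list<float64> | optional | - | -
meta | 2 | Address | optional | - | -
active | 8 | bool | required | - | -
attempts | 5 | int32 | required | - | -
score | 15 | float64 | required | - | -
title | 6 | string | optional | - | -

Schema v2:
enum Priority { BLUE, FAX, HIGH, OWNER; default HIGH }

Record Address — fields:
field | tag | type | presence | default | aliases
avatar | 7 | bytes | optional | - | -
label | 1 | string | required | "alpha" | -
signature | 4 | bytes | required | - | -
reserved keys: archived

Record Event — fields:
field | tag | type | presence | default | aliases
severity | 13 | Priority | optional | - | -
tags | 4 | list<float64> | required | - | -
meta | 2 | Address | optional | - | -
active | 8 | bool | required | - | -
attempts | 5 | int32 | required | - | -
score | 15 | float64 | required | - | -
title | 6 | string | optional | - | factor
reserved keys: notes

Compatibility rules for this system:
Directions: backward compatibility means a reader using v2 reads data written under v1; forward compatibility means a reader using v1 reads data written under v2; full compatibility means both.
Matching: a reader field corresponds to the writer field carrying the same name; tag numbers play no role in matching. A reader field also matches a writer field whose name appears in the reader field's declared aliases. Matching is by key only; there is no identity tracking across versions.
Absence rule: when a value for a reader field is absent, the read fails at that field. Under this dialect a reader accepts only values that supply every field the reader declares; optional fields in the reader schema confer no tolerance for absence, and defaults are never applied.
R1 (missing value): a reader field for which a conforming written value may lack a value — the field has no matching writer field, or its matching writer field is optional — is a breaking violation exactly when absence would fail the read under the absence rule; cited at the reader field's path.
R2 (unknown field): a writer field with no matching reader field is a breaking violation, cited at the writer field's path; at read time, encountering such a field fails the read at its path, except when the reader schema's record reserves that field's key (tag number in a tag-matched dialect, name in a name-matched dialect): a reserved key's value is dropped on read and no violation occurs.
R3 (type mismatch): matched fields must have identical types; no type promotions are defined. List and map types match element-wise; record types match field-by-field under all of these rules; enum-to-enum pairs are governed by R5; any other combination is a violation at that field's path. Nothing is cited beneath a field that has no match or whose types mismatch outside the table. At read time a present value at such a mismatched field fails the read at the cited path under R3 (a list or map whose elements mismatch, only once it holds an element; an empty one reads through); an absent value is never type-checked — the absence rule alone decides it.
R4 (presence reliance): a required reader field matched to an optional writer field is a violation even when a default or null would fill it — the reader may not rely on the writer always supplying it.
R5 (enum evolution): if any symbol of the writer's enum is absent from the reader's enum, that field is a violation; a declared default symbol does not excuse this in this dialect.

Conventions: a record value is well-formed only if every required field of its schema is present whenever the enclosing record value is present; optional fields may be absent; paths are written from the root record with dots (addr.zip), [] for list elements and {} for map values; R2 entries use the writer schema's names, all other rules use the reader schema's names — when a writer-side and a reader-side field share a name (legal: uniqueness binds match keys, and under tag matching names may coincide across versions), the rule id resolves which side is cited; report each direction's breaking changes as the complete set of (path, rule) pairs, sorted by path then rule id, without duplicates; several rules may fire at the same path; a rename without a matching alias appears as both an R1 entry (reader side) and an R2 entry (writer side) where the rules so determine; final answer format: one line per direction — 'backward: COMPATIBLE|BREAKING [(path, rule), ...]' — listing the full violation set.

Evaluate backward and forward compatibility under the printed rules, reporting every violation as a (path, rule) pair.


the writer's type comes first in each Event pair
backward on Event — v2 reading data written by v1:
  Priority -> Priority, writer optional: severity aligns to severity
  list<float64> -> list<float64>, writer optional: tags aligns to tags
  Address -> Address, writer optional: meta aligns to meta
  bool -> bool, writer required: active aligns to active
  int32 -> int32, writer required: attempts aligns to attempts
  float64 -> float64, writer required: score aligns to score
  string -> string, writer optional: title aligns to title
  bytes -> bytes, writer optional: meta.avatar aligns to meta.avatar
  string -> string, writer required: meta.label aligns to meta.label
  bytes -> bytes, writer required: meta.signature aligns to meta.signature
  breaking: (meta, R1)
  breaking: (meta.avatar, R1)
  breaking: (severity, R1)
  breaking: (tags, R1)
  breaking: (tags, R4)
  breaking: (title, R1)
  backward on Event therefore BREAKING (6)
forward on Event — v1 reading data written by v2:
  Priority -> Priority, writer optional: severity aligns to severity
  list<float64> -> list<float64>, writer required: tags aligns to tags
  Address -> Address, writer optional: meta aligns to meta
  bool -> bool, writer required: active aligns to active
  int32 -> int32, writer required: attempts aligns to attempts
  float64 -> float64, writer required: score aligns to score
  string -> string, writer optional: title aligns to title
  bytes -> bytes, writer optional: meta.avatar aligns to meta.avatar
  string -> string, writer required: meta.label aligns to meta.label
  bytes -> bytes, writer required: meta.signature aligns to meta.signature
  breaking: (meta, R1)
  breaking: (meta.avatar, R1)
  breaking: (severity, R1)
  breaking: (severity, R5)
  breaking: (title, R1)
  forward on Event therefore BREAKING (5)

backward: BREAKING [(meta, R1), (meta.avatar, R1), (severity, R1), (tags, R1), (tags, R4), (title, R1)]; forward: BREAKING [(meta, R1), (meta.avatar, R1), (severity, R1), (severity, R5), (title, R1)]


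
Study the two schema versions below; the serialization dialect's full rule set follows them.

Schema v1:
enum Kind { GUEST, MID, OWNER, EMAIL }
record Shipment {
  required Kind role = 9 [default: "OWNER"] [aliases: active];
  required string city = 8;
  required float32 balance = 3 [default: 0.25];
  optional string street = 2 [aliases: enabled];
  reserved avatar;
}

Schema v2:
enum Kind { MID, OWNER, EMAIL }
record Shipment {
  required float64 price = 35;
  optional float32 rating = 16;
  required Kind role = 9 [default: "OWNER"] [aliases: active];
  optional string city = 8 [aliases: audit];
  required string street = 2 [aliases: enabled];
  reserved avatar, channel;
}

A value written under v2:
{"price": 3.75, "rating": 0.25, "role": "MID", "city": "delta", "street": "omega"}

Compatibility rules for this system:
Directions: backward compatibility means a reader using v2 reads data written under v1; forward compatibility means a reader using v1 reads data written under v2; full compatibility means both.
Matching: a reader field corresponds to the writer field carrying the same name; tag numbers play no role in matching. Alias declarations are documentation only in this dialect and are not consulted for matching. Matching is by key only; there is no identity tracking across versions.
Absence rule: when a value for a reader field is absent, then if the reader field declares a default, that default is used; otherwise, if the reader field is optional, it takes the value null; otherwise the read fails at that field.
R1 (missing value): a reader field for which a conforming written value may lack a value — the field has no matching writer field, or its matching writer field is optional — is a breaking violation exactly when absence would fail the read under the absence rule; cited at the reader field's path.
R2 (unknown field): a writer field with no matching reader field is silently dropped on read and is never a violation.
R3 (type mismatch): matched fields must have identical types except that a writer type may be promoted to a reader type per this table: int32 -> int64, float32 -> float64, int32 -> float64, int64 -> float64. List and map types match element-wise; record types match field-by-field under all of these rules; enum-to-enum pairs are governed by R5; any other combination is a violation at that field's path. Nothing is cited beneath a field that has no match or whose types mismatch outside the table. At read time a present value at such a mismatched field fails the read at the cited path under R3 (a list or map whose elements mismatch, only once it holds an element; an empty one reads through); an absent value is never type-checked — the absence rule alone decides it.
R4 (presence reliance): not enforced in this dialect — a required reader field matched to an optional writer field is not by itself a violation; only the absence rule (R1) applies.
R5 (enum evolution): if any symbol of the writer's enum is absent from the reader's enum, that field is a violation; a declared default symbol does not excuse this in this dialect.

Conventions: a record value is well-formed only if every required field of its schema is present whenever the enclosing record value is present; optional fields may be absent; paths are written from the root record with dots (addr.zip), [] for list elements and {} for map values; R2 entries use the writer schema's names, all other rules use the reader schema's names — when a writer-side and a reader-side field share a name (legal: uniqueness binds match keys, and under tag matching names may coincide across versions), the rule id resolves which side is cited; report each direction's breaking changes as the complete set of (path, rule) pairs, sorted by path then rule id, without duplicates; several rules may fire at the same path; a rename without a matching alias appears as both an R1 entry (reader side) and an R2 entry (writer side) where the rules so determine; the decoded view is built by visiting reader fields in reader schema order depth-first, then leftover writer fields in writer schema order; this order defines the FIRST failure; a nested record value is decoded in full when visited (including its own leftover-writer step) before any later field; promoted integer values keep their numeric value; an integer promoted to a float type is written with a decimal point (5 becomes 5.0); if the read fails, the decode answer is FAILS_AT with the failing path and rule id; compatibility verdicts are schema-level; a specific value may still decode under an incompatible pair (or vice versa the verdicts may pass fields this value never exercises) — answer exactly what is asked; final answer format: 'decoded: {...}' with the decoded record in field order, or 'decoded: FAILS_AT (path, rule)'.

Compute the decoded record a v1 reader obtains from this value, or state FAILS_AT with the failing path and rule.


decoded: {"role": "MID", "city": "delta", "balance": 0.25, "street": "omega"}

each type pair in Shipment: writer, then reader
migrating the Shipment value to v1:
  role := "MID"
  city := "delta"
  balance := 0.25 (no value, default fills)
  street := "omega"
  writer price: unmatched, discarded
  writer rating: unmatched, discarded
  => decoded: {"role": "MID", "city": "delta", "balance": 0.25, "street": "omega"}
the other Shipment changes do not affect what is asked:
  enum Kind (field role in record Shipment): symbol GUEST removed -> affects the rule determinations only; this particular Shipment value decodes identically
  added field price to record Shipment: required float64, tag 35 (in v2 it sits immediately before role) -> affects the rule determinations only; this particular Shipment value decodes identically
  removed field balance from record Shipment -> no rule fires on it and the decoded Shipment view is identical with or without it
  field city in record Shipment: required changed to optional -> affects the rule determinations only; this particular Shipment value decodes identically
  field street in record Shipment: optional changed to required -> affects the rule determinations only; this particular Shipment value decodes identically
  added field rating to record Shipment: optional float32, tag 16 (in v2 it sits immediately before role) -> no rule fires on it and the decoded Shipment view is identical with or without it
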